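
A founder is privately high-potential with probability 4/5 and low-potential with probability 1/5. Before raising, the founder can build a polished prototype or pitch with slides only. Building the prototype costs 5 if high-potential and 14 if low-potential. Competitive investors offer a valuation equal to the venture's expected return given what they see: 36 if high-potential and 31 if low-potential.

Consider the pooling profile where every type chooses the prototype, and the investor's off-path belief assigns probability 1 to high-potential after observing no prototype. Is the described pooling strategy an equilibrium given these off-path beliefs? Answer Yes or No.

On path, the investor holds the prior and pays 4/5·36 + 1/5·31 = 35. Off path (no prototype), believing high-potential, it pays 36.
high-potential: the prototype nets 35 − 5 = 30; no prototype nets 36. high-potential would deviate.
low-potential: the prototype nets 35 − 14 = 21; no prototype nets 36. low-potential would deviate.
A type deviates, so pooling fails.

No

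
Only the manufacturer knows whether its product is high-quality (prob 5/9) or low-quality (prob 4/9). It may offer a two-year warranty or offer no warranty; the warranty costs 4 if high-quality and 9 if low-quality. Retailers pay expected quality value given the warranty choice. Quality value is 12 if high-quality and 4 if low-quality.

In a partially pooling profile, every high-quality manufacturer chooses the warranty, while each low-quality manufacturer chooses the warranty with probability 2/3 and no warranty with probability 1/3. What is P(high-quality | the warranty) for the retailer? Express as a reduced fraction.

P(the warranty) = (5/9)·1 + (4/9)·(2/3) = 23/27.
By Bayes' rule, P(high-quality | the warranty) = (5/9) / (23/27) = 15/23.

15/23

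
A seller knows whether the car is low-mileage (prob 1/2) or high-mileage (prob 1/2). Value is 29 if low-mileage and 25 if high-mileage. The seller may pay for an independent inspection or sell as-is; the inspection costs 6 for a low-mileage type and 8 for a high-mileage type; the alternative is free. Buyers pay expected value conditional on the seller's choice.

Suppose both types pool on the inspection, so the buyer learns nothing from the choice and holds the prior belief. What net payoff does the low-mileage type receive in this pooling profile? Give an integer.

Pooled price = 1/2·29 + 1/2·25 = 27.
low-mileage pays cost 6 for the inspection, so net payoff = 27 − 6 = 21.

21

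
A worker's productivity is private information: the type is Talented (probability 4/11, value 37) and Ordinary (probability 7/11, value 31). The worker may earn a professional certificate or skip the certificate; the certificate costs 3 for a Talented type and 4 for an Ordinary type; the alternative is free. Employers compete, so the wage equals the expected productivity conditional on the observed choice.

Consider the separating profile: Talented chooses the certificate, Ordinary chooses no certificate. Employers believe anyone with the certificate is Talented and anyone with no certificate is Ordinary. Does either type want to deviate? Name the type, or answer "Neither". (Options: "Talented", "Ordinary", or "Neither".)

The certificate pays 37; no certificate pays 31.
Talented: assigned the certificate, nets 37 − 3 = 34; deviating to no certificate nets 31.
Ordinary: assigned no certificate, nets 31; deviating to the certificate nets 37 − 4 = 33.
The Ordinary type gains 2 by deviating.

Ordinary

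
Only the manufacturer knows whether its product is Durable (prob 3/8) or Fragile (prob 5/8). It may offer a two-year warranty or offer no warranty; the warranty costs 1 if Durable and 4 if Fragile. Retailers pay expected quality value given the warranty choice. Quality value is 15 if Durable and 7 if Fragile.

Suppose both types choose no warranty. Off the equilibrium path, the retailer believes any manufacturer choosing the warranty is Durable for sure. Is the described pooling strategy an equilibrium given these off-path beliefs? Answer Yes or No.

On path, the retailer holds the prior and pays 3/8·15 + 5/8·7 = 10. Off path (the warranty), believing Durable, it pays 15.
Durable: no warranty nets 10; the warranty nets 15 − 1 = 14. Durable would deviate.
Fragile: no warranty nets 10; the warranty nets 15 − 4 = 11. Fragile would deviate.
A type deviates, so pooling fails.

No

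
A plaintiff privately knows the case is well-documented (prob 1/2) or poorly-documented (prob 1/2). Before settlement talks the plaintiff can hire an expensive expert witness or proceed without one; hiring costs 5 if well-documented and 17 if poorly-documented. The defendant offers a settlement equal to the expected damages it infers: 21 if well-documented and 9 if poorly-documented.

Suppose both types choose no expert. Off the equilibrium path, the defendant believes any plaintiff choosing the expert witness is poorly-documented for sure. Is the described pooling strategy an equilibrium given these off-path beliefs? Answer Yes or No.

Yes

On path, the defendant holds the prior and pays 1/2·21 + 1/2·9 = 15. Off path (the expert witness), believing poorly-documented, it pays 9.
well-documented: no expert nets 15; the expert witness nets 9 − 5 = 4. well-documented stays.
poorly-documented: no expert nets 15; the expert witness nets 9 − 17 = -8. poorly-documented stays.
No type deviates, so pooling is sustained.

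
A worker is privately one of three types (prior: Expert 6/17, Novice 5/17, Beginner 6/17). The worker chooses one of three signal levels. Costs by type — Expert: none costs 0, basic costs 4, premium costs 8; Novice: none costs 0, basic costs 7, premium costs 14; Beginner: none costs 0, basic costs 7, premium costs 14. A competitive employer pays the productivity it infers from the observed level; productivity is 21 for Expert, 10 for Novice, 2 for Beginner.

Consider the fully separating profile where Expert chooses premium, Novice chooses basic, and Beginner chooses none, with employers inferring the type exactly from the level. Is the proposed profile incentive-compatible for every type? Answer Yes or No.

No

Separating wages: premium → 21, basic → 10, none → 2.
Expert (assigned premium): none: 2 − 0 = 2; basic: 10 − 4 = 6; premium: 21 − 8 = 13. Expert stays.
Novice (assigned basic): none: 2 − 0 = 2; basic: 10 − 7 = 3; premium: 21 − 14 = 7. Novice prefers premium.
Beginner (assigned none): none: 2 − 0 = 2; basic: 10 − 7 = 3; premium: 21 − 14 = 7. Beginner prefers premium.
At least one type deviates; the separating profile fails.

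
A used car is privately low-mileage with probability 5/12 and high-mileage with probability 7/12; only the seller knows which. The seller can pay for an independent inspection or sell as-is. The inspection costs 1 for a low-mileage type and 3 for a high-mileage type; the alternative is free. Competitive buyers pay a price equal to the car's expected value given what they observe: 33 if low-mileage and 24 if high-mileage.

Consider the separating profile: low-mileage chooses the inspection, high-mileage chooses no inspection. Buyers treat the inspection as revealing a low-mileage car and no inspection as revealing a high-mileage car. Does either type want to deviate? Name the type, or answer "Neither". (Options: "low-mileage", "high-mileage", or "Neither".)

The inspection pays 33; no inspection pays 24.
low-mileage: assigned the inspection, nets 33 − 1 = 32; deviating to no inspection nets 24.
high-mileage: assigned no inspection, nets 24; deviating to the inspection nets 33 − 3 = 30.
The high-mileage type gains 6 by deviating.

high-mileage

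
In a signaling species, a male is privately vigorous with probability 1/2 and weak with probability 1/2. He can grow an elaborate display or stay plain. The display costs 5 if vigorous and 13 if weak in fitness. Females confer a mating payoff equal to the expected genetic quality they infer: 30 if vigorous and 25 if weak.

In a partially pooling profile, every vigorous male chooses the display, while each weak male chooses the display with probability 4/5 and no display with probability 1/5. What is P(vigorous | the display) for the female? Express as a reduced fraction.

P(the display) = (1/2)·1 + (1/2)·(4/5) = 9/10.
By Bayes' rule, P(vigorous | the display) = (1/2) / (9/10) = 5/9.

5/9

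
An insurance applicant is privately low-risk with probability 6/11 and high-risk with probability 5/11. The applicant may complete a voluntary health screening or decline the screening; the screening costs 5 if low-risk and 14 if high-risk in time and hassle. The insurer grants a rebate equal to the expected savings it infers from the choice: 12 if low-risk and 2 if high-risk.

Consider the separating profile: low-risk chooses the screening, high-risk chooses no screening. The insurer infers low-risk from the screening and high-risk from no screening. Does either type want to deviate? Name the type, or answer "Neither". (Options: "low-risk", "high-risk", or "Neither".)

Neither

The screening pays 12; no screening pays 2.
low-risk: assigned the screening, nets 12 − 5 = 7; deviating to no screening nets 2.
high-risk: assigned no screening, nets 2; deviating to the screening nets 12 − 14 = -2.
Both types strictly prefer their assigned action; no profitable deviation.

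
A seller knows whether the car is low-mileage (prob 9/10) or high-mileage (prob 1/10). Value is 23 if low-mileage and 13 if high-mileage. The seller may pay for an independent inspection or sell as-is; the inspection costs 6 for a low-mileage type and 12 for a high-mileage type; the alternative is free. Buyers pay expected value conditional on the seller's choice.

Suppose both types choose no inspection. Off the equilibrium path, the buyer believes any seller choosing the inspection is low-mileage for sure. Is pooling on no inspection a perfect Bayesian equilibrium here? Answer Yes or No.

Yes

On path, the buyer holds the prior and pays 9/10·23 + 1/10·13 = 22. Off path (the inspection), believing low-mileage, it pays 23.
low-mileage: no inspection nets 22; the inspection nets 23 − 6 = 17. low-mileage stays.
high-mileage: no inspection nets 22; the inspection nets 23 − 12 = 11. high-mileage stays.
No type deviates, so pooling is sustained.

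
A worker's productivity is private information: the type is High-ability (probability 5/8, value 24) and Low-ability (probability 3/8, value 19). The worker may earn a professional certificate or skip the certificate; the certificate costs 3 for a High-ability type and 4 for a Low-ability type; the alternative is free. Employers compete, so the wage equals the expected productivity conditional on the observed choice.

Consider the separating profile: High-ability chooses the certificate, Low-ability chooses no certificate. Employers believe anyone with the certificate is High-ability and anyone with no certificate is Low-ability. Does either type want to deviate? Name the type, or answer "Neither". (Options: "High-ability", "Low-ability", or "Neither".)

The certificate pays 24; no certificate pays 19.
High-ability: assigned the certificate, nets 24 − 3 = 21; deviating to no certificate nets 19.
Low-ability: assigned no certificate, nets 19; deviating to the certificate nets 24 − 4 = 20.
The Low-ability type gains 1 by deviating.

Low-ability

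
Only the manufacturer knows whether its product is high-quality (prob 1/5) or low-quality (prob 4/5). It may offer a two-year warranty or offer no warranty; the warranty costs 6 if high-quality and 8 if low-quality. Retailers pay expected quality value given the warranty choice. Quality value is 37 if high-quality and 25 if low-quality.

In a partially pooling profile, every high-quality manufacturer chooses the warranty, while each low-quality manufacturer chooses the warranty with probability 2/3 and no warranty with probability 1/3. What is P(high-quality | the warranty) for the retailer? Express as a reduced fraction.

3/11

P(the warranty) = (1/5)·1 + (4/5)·(2/3) = 11/15.
By Bayes' rule, P(high-quality | the warranty) = (1/5) / (11/15) = 3/11.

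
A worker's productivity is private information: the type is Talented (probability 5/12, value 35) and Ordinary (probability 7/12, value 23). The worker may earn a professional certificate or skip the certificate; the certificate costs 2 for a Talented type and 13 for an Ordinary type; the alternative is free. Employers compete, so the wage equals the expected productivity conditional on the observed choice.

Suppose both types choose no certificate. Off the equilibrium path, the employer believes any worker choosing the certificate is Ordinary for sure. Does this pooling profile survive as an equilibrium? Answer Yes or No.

On path, the employer holds the prior and pays 5/12·35 + 7/12·23 = 28. Off path (the certificate), believing Ordinary, it pays 23.
Talented: no certificate nets 28; the certificate nets 23 − 2 = 21. Talented stays.
Ordinary: no certificate nets 28; the certificate nets 23 − 13 = 10. Ordinary stays.
No type deviates, so pooling is sustained.

Yes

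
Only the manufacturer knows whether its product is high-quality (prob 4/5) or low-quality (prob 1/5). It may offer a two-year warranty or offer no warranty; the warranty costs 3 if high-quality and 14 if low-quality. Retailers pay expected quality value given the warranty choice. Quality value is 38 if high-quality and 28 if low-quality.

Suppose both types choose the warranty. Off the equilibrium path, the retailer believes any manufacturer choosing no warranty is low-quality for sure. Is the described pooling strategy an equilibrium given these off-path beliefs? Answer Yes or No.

No

On path, the retailer holds the prior and pays 4/5·38 + 1/5·28 = 36. Off path (no warranty), believing low-quality, it pays 28.
high-quality: the warranty nets 36 − 3 = 33; no warranty nets 28. high-quality stays.
low-quality: the warranty nets 36 − 14 = 22; no warranty nets 28. low-quality would deviate.
A type deviates, so pooling fails.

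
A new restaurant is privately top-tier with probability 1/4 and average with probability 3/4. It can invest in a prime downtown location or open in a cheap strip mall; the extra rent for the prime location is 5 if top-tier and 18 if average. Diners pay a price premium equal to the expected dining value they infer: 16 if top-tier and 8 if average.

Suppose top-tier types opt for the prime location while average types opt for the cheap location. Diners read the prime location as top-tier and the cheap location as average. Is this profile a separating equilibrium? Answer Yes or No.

Under these beliefs, the prime location earns price premium 16 and the cheap location earns price premium 8.
top-tier: the prime location nets 16 − 5 = 11; the cheap location nets 8. top-tier prefers the prime location.
average: the prime location nets 16 − 18 = -2; the cheap location nets 8. average prefers the cheap location.
Neither type deviates, so the separating profile is an equilibrium.

Yes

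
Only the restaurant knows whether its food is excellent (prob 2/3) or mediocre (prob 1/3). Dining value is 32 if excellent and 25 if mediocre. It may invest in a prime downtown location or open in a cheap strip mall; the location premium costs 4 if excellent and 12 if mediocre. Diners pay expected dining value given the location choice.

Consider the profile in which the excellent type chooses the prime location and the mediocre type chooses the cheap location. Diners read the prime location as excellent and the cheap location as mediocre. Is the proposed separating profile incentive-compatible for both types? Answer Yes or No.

Yes

Under these beliefs, the prime location earns price premium 32 and the cheap location earns price premium 25.
excellent: the prime location nets 32 − 4 = 28; the cheap location nets 25. excellent prefers the prime location.
mediocre: the prime location nets 32 − 12 = 20; the cheap location nets 25. mediocre prefers the cheap location.
Neither type deviates, so the separating profile is an equilibrium.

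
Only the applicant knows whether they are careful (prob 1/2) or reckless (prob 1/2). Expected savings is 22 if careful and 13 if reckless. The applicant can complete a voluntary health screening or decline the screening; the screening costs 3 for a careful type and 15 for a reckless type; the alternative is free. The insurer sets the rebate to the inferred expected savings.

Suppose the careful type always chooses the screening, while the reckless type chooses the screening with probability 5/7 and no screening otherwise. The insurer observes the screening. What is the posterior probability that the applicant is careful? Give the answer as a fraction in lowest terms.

P(the screening) = (1/2)·1 + (1/2)·(5/7) = 6/7.
By Bayes' rule, P(careful | the screening) = (1/2) / (6/7) = 7/12.

7/12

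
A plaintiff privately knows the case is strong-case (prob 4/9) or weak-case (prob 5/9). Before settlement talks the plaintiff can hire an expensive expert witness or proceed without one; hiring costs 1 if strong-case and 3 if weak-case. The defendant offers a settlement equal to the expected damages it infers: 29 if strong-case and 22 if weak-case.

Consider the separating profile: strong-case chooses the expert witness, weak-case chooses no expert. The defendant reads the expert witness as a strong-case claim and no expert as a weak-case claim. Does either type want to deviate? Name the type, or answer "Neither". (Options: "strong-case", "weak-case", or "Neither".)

The expert witness pays 29; no expert pays 22.
strong-case: assigned the expert witness, nets 29 − 1 = 28; deviating to no expert nets 22.
weak-case: assigned no expert, nets 22; deviating to the expert witness nets 29 − 3 = 26.
The weak-case type gains 4 by deviating.

weak-case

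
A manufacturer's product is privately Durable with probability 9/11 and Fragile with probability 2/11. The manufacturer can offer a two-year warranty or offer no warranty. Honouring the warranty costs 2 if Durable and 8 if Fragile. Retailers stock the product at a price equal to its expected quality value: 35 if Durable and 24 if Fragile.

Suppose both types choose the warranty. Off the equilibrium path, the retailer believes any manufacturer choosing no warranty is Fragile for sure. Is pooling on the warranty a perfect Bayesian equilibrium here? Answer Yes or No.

Yes

On path, the retailer holds the prior and pays 9/11·35 + 2/11·24 = 33. Off path (no warranty), believing Fragile, it pays 24.
Durable: the warranty nets 33 − 2 = 31; no warranty nets 24. Durable stays.
Fragile: the warranty nets 33 − 8 = 25; no warranty nets 24. Fragile stays.
No type deviates, so pooling is sustained.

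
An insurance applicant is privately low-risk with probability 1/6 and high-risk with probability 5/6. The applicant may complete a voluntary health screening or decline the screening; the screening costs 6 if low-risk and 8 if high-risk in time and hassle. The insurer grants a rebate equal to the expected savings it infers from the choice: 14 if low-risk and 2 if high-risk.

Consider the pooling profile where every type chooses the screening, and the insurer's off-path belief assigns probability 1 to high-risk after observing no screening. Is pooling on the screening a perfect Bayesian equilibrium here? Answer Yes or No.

No

On path, the insurer holds the prior and pays 1/6·14 + 5/6·2 = 4. Off path (no screening), believing high-risk, it pays 2.
low-risk: the screening nets 4 − 6 = -2; no screening nets 2. low-risk would deviate.
high-risk: the screening nets 4 − 8 = -4; no screening nets 2. high-risk would deviate.
A type deviates, so pooling fails.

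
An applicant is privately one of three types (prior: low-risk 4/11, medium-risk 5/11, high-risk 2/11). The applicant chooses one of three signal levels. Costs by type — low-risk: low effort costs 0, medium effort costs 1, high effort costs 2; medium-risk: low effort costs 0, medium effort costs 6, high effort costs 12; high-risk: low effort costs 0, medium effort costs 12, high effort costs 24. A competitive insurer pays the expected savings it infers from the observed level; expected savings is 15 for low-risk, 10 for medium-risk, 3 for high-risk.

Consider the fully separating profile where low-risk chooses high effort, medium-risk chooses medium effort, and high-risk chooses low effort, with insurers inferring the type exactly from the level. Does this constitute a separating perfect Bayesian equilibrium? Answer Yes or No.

Yes

Separating rebates: high effort → 15, medium effort → 10, low effort → 3.
low-risk (assigned high effort): low effort: 3 − 0 = 3; medium effort: 10 − 1 = 9; high effort: 15 − 2 = 13. low-risk stays.
medium-risk (assigned medium effort): low effort: 3 − 0 = 3; medium effort: 10 − 6 = 4; high effort: 15 − 12 = 3. medium-risk stays.
high-risk (assigned low effort): low effort: 3 − 0 = 3; medium effort: 10 − 12 = -2; high effort: 15 − 24 = -9. high-risk stays.
Every type prefers its assigned level; separation holds.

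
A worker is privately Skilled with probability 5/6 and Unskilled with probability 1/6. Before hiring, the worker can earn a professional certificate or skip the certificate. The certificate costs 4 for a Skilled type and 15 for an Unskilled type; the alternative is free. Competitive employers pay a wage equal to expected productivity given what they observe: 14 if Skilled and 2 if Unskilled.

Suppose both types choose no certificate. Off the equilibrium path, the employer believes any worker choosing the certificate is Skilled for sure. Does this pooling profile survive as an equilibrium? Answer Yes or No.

On path, the employer holds the prior and pays 5/6·14 + 1/6·2 = 12. Off path (the certificate), believing Skilled, it pays 14.
Skilled: no certificate nets 12; the certificate nets 14 − 4 = 10. Skilled stays.
Unskilled: no certificate nets 12; the certificate nets 14 − 15 = -1. Unskilled stays.
No type deviates, so pooling is sustained.

Yes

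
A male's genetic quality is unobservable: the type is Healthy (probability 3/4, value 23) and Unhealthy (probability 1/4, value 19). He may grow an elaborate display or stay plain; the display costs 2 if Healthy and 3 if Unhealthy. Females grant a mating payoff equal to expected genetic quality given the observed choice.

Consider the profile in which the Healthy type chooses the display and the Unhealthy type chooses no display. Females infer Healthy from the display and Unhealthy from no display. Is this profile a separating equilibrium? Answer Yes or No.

No

Under these beliefs, the display earns mating payoff 23 and no display earns mating payoff 19.
Healthy: the display nets 23 − 2 = 21; no display nets 19. Healthy prefers the display.
Unhealthy: the display nets 23 − 3 = 20; no display nets 19. Unhealthy would deviate to the display.
Unhealthy has a profitable deviation, so the profile is not an equilibrium.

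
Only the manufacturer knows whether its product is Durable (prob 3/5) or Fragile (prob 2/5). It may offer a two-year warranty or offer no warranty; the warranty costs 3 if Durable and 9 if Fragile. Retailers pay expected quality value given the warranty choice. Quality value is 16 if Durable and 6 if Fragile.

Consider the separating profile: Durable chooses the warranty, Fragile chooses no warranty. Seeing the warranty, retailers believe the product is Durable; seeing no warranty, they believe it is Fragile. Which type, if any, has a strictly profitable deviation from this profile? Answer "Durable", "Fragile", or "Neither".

The warranty pays 16; no warranty pays 6.
Durable: assigned the warranty, nets 16 − 3 = 13; deviating to no warranty nets 6.
Fragile: assigned no warranty, nets 6; deviating to the warranty nets 16 − 9 = 7.
The Fragile type gains 1 by deviating.

Fragile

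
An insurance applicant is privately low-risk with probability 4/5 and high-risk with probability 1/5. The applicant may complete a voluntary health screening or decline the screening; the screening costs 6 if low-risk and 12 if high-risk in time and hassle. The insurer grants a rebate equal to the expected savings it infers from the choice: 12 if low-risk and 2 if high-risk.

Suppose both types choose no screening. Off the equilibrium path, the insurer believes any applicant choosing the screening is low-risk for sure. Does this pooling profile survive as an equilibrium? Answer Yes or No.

Yes

On path, the insurer holds the prior and pays 4/5·12 + 1/5·2 = 10. Off path (the screening), believing low-risk, it pays 12.
low-risk: no screening nets 10; the screening nets 12 − 6 = 6. low-risk stays.
high-risk: no screening nets 10; the screening nets 12 − 12 = 0. high-risk stays.
No type deviates, so pooling is sustained.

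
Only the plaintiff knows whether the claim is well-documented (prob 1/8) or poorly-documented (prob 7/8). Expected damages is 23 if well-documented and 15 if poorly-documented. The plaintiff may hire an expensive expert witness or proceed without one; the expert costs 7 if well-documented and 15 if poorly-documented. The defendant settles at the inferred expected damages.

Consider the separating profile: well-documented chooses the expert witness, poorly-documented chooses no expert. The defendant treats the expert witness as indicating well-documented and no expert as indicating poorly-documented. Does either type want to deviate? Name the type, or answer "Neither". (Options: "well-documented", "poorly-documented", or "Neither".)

Neither

The expert witness pays 23; no expert pays 15.
well-documented: assigned the expert witness, nets 23 − 7 = 16; deviating to no expert nets 15.
poorly-documented: assigned no expert, nets 15; deviating to the expert witness nets 23 − 15 = 8.
Both types strictly prefer their assigned action; no profitable deviation.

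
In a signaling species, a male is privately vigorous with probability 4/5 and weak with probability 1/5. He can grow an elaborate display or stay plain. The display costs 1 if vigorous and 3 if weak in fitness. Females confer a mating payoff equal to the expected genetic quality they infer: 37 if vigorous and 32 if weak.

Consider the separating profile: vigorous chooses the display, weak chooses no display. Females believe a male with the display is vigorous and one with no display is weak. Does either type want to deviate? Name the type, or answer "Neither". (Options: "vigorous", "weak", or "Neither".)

The display pays 37; no display pays 32.
vigorous: assigned the display, nets 37 − 1 = 36; deviating to no display nets 32.
weak: assigned no display, nets 32; deviating to the display nets 37 − 3 = 34.
The weak type gains 2 by deviating.

weak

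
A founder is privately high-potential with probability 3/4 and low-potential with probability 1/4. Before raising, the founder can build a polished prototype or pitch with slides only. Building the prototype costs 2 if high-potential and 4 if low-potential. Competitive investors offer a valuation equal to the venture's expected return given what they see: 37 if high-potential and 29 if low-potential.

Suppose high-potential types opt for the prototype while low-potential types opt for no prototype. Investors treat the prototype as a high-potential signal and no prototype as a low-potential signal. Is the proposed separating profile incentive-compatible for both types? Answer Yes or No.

Under these beliefs, the prototype earns valuation 37 and no prototype earns valuation 29.
high-potential: the prototype nets 37 − 2 = 35; no prototype nets 29. high-potential prefers the prototype.
low-potential: the prototype nets 37 − 4 = 33; no prototype nets 29. low-potential would deviate to the prototype.
low-potential has a profitable deviation, so the profile is not an equilibrium.

No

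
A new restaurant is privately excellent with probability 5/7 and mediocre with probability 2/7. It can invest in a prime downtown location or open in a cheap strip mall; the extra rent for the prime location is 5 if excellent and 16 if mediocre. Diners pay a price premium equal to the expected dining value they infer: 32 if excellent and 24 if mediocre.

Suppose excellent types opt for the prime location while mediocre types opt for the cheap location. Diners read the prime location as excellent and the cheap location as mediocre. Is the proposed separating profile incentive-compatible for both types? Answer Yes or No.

Yes

Under these beliefs, the prime location earns price premium 32 and the cheap location earns price premium 24.
excellent: the prime location nets 32 − 5 = 27; the cheap location nets 24. excellent prefers the prime location.
mediocre: the prime location nets 32 − 16 = 16; the cheap location nets 24. mediocre prefers the cheap location.
Neither type deviates, so the separating profile is an equilibrium.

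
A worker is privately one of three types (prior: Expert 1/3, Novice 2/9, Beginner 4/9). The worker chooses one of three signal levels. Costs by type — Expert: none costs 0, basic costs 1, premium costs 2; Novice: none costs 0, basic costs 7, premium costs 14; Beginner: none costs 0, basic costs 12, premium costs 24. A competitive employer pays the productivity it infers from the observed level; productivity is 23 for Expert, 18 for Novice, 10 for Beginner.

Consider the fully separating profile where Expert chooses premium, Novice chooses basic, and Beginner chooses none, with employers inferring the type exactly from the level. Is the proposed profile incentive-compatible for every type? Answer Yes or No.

Yes

Separating wages: premium → 23, basic → 18, none → 10.
Expert (assigned premium): none: 10 − 0 = 10; basic: 18 − 1 = 17; premium: 23 − 2 = 21. Expert stays.
Novice (assigned basic): none: 10 − 0 = 10; basic: 18 − 7 = 11; premium: 23 − 14 = 9. Novice stays.
Beginner (assigned none): none: 10 − 0 = 10; basic: 18 − 12 = 6; premium: 23 − 24 = -1. Beginner stays.
Every type prefers its assigned level; separation holds.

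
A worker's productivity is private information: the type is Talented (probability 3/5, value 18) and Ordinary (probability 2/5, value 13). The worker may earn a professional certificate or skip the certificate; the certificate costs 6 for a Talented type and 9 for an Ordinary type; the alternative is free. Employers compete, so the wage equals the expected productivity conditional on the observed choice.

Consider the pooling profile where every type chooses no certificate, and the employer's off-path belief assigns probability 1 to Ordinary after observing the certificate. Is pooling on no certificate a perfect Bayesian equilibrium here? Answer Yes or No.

On path, the employer holds the prior and pays 3/5·18 + 2/5·13 = 16. Off path (the certificate), believing Ordinary, it pays 13.
Talented: no certificate nets 16; the certificate nets 13 − 6 = 7. Talented stays.
Ordinary: no certificate nets 16; the certificate nets 13 − 9 = 4. Ordinary stays.
No type deviates, so pooling is sustained.

Yes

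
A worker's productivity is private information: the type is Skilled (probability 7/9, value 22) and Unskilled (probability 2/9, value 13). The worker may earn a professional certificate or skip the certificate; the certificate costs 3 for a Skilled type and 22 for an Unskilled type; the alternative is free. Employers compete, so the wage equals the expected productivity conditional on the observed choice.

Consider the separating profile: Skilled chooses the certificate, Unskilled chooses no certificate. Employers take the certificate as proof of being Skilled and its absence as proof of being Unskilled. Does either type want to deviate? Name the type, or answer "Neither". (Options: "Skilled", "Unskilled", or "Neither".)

Neither

The certificate pays 22; no certificate pays 13.
Skilled: assigned the certificate, nets 22 − 3 = 19; deviating to no certificate nets 13.
Unskilled: assigned no certificate, nets 13; deviating to the certificate nets 22 − 22 = 0.
Both types strictly prefer their assigned action; no profitable deviation.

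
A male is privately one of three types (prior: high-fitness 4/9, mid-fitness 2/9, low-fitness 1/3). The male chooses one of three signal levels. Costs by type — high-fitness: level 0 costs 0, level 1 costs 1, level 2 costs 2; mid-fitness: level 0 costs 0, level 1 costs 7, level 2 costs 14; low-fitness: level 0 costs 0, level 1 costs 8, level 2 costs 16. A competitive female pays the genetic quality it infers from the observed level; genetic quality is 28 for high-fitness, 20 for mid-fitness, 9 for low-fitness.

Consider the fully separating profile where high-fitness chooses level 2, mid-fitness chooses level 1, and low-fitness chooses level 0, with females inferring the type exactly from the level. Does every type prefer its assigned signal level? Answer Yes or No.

Separating mating payoffs: level 2 → 28, level 1 → 20, level 0 → 9.
high-fitness (assigned level 2): level 0: 9 − 0 = 9; level 1: 20 − 1 = 19; level 2: 28 − 2 = 26. high-fitness stays.
mid-fitness (assigned level 1): level 0: 9 − 0 = 9; level 1: 20 − 7 = 13; level 2: 28 − 14 = 14. mid-fitness prefers level 2.
low-fitness (assigned level 0): level 0: 9 − 0 = 9; level 1: 20 − 8 = 12; level 2: 28 − 16 = 12. low-fitness prefers level 1.
At least one type deviates; the separating profile fails.

No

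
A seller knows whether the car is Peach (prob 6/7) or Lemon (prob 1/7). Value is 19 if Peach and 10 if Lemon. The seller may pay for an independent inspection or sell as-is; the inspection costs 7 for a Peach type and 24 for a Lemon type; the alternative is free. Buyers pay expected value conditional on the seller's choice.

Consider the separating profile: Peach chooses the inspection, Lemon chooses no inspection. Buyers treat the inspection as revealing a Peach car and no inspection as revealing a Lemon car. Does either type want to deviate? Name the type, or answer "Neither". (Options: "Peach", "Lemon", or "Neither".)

Neither

The inspection pays 19; no inspection pays 10.
Peach: assigned the inspection, nets 19 − 7 = 12; deviating to no inspection nets 10.
Lemon: assigned no inspection, nets 10; deviating to the inspection nets 19 − 24 = -5.
Both types strictly prefer their assigned action; no profitable deviation.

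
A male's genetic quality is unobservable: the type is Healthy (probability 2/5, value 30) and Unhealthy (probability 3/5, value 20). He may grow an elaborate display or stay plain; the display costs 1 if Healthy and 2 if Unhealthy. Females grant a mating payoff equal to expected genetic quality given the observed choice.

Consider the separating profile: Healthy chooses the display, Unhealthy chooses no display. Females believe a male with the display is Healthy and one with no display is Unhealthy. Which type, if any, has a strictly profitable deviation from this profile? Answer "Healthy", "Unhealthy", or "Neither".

Unhealthy

The display pays 30; no display pays 20.
Healthy: assigned the display, nets 30 − 1 = 29; deviating to no display nets 20.
Unhealthy: assigned no display, nets 20; deviating to the display nets 30 − 2 = 28.
The Unhealthy type gains 8 by deviating.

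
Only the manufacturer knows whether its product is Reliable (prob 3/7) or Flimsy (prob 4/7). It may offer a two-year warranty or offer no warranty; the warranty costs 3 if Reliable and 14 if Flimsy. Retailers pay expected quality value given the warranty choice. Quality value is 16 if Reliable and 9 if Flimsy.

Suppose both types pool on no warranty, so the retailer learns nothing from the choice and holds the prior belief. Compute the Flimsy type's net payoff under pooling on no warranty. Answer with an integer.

Pooled price = 3/7·16 + 4/7·9 = 12.
Flimsy pays no cost for no warranty, so net payoff = 12.

12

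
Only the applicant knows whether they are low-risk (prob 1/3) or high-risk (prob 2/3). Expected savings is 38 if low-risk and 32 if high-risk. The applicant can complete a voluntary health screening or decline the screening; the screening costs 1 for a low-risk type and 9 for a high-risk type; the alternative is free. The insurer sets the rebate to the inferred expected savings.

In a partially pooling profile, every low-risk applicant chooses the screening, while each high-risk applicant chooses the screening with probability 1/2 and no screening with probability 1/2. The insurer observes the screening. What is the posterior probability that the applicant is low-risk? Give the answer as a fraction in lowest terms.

1/2

P(the screening) = (1/3)·1 + (2/3)·(1/2) = 2/3.
By Bayes' rule, P(low-risk | the screening) = (1/3) / (2/3) = 1/2.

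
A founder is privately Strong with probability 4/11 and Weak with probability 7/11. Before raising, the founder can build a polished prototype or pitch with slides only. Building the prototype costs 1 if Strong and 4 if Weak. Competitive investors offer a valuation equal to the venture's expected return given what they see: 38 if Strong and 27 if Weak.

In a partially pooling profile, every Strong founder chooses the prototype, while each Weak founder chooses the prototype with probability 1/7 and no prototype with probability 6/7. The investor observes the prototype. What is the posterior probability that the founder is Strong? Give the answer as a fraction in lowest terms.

P(the prototype) = (4/11)·1 + (7/11)·(1/7) = 5/11.
By Bayes' rule, P(Strong | the prototype) = (4/11) / (5/11) = 4/5.

4/5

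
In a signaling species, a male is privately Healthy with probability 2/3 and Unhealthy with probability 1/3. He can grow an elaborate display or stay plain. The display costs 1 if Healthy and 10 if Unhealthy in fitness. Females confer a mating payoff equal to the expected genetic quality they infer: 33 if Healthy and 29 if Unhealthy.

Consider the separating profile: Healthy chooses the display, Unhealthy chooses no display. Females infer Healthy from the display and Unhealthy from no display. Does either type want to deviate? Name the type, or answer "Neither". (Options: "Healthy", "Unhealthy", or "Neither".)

Neither

The display pays 33; no display pays 29.
Healthy: assigned the display, nets 33 − 1 = 32; deviating to no display nets 29.
Unhealthy: assigned no display, nets 29; deviating to the display nets 33 − 10 = 23.
Both types strictly prefer their assigned action; no profitable deviation.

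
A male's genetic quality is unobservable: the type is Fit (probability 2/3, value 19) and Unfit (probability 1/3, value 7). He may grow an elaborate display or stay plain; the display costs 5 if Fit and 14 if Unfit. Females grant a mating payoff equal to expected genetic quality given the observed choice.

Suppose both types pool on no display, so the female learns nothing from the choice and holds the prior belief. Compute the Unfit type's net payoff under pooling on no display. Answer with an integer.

Pooled mating payoff = 2/3·19 + 1/3·7 = 15.
Unfit pays no cost for no display, so net payoff = 15.

15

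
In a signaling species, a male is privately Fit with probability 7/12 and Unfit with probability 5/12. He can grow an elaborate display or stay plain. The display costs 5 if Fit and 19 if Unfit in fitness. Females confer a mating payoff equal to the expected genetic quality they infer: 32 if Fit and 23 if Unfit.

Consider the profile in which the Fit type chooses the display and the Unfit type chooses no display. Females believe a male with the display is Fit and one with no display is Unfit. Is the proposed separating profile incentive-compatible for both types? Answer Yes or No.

Under these beliefs, the display earns mating payoff 32 and no display earns mating payoff 23.
Fit: the display nets 32 − 5 = 27; no display nets 23. Fit prefers the display.
Unfit: the display nets 32 − 19 = 13; no display nets 23. Unfit prefers no display.
Neither type deviates, so the separating profile is an equilibrium.

Yes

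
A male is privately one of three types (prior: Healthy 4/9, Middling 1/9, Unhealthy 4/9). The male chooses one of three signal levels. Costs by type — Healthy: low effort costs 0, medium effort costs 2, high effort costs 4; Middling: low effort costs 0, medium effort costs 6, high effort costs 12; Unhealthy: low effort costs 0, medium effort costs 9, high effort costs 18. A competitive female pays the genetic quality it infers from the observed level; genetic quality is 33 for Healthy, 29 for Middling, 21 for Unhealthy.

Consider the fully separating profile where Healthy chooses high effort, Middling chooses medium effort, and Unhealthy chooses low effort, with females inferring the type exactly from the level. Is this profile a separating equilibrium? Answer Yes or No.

Yes

Separating mating payoffs: high effort → 33, medium effort → 29, low effort → 21.
Healthy (assigned high effort): low effort: 21 − 0 = 21; medium effort: 29 − 2 = 27; high effort: 33 − 4 = 29. Healthy stays.
Middling (assigned medium effort): low effort: 21 − 0 = 21; medium effort: 29 − 6 = 23; high effort: 33 − 12 = 21. Middling stays.
Unhealthy (assigned low effort): low effort: 21 − 0 = 21; medium effort: 29 − 9 = 20; high effort: 33 − 18 = 15. Unhealthy stays.
Every type prefers its assigned level; separation holds.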